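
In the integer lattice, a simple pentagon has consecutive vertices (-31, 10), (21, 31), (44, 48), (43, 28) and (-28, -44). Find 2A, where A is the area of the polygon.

Using the shoelace formula, 2A = |[(-31)·31 − 21·10] + [21·48 − 44·31] + [44·28 − 43·48] + [43·(-44) − (-28)·28] + [(-28)·10 − (-31)·(-44)]| = 5111, so the area is 5111/2.

5111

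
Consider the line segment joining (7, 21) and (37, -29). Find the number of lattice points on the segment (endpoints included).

11

The number of lattice points on a segment between lattice points is gcd(|Δx|,|Δy|) + 1 = gcd(30,50) + 1 = 10 + 1 = 11.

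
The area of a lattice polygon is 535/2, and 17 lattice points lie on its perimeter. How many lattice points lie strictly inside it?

260

From Pick's theorem, I = A − B/2 + 1 = 535/2 − 17/2 + 1 = 260.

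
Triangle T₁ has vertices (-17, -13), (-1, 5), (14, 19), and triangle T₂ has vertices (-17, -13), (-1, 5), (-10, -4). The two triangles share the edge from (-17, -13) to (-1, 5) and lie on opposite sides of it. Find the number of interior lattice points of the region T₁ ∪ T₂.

The union is the simple quadrilateral with vertices (-17, -13), (14, 19), (-1, 5), (-10, -4) in order.
By the shoelace formula, twice the signed area is |((-17)·19 − 14·(-13)) + (14·5 − (-1)·19) + ((-1)·(-4) − (-10)·5) + ((-10)·(-13) − (-17)·(-4))| = 64, so the area is 32.
The number of boundary lattice points is Σ gcd(|Δx|,|Δy|) = gcd(31,32) + gcd(15,14) + gcd(9,9) + gcd(7,9) = 1+1+9+1 = 12.
By Pick's theorem I = A − B/2 + 1 = 32 − 12/2 + 1 = 27.

27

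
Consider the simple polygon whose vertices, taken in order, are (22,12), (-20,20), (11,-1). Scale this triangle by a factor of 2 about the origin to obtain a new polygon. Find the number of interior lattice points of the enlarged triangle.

1265

The shoelace formula gives twice the area as |(22·20 − (-20)·12) + ((-20)·(-1) − 11·20) + (11·12 − 22·(-1))| = 634, so the area is 317.
The number of boundary lattice points is Σ gcd(|Δx|,|Δy|) = gcd(42,8) + gcd(31,21) + gcd(11,13) = 2+1+1 = 4.
Scaling by 2 multiplies the area by 2² = 4 (so the new area is 1268) and multiplies the boundary lattice-point count by 2, giving 8.
By Pick's theorem, the interior count of the dilated polygon is 1268 − 8/2 + 1 = 1265.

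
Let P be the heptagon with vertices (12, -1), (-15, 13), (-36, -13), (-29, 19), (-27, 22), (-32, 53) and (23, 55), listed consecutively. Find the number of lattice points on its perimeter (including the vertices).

7

Along each edge there are gcd(|Δx|,|Δy|)+1 lattice points, so counting each shared vertex once the boundary has gcd(27,14) + gcd(21,26) + gcd(7,32) + gcd(2,3) + gcd(5,31) + gcd(55,2) + gcd(11,56) = 1+1+1+1+1+1+1 = 7.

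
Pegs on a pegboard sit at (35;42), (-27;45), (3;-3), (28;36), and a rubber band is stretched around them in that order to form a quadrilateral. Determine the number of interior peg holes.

By the shoelace formula, twice the signed area is |[35·45 − (-27)·42] + [(-27)·(-3) − 3·45] + [3·36 − 28·(-3)] + [28·42 − 35·36]| = 2763, so the area is 2763/2.
Along each edge there are gcd(|Δx|,|Δy|)+1 lattice points, so counting each shared vertex once the boundary has gcd(62,3) + gcd(30,48) + gcd(25,39) + gcd(7,6) = 1+6+1+1 = 9.
Pick's theorem gives I = A − B/2 + 1 = 2763/2 − 9/2 + 1 = 1378.

1378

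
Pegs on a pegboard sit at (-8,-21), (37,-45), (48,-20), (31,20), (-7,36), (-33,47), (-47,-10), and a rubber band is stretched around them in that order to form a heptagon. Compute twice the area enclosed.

9698

Using the shoelace formula, 2A = |[(-8)·(-45) − 37·(-21)] + [37·(-20) − 48·(-45)] + [48·20 − 31·(-20)] + [31·36 − (-7)·20] + [(-7)·47 − (-33)·36] + [(-33)·(-10) − (-47)·47] + [(-47)·(-21) − (-8)·(-10)]| = 9698, so the area is 4849.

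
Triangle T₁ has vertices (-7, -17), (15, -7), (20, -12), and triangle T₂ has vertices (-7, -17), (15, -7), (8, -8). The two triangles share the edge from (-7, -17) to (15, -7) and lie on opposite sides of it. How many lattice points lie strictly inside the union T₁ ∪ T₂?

100

The union is the simple quadrilateral with vertices (-7, -17), (20, -12), (15, -7), (8, -8) in order.
The shoelace formula gives twice the area as |[(-7)·(-12) − 20·(-17)] + [20·(-7) − 15·(-12)] + [15·(-8) − 8·(-7)] + [8·(-17) − (-7)·(-8)]| = 208, so the area is 104.
The number of boundary lattice points is Σ gcd(|Δx|,|Δy|) = gcd(27,5) + gcd(5,5) + gcd(7,1) + gcd(15,9) = 1+5+1+3 = 10.
By Pick's theorem I = A − B/2 + 1 = 104 − 10/2 + 1 = 100.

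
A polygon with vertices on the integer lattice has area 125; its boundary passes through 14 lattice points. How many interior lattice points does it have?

119

Pick's theorem A = I + B/2 − 1 rearranges to I = A − B/2 + 1 = 125 − 14/2 + 1 = 119.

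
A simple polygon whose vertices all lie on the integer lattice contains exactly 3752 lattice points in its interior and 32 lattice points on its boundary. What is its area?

Pick's theorem states A = I + B/2 − 1, so A = 3752 + 32/2 − 1 = 3767.

3767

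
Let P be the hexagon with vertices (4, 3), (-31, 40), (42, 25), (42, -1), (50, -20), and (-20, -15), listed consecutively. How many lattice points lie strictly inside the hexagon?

2598

By the shoelace formula, twice the signed area is |[4·40 − (-31)·3] + [(-31)·25 − 42·40] + [42·(-1) − 42·25] + [42·(-20) − 50·(-1)] + [50·(-15) − (-20)·(-20)] + [(-20)·3 − 4·(-15)]| = 5234, so the area is 2617.
The number of boundary lattice points is Σ gcd(|Δx|,|Δy|) = gcd(35,37) + gcd(73,15) + gcd(0,26) + gcd(8,19) + gcd(70,5) + gcd(24,18) = 1+1+26+1+5+6 = 40.
Pick's theorem gives I = A − B/2 + 1 = 2617 − 40/2 + 1 = 2598.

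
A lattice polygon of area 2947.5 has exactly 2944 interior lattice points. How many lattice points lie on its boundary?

Pick's theorem gives A = I + B/2 − 1, so B = 2(A − I + 1) = 2(2947.5 − 2944 + 1) = 9.

9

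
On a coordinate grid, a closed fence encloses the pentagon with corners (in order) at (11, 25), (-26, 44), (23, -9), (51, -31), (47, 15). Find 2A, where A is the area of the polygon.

By the shoelace formula, twice the signed area is |[11·44 − (-26)·25] + [(-26)·(-9) − 23·44] + [23·(-31) − 51·(-9)] + [51·15 − 47·(-31)] + [47·25 − 11·15]| = 3334, so the area is 1667.

3334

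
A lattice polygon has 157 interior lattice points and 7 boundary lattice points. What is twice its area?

319

Pick's theorem states A = I + B/2 − 1, so A = 157 + 7/2 − 1 = 319/2.
Hence 2A = 319.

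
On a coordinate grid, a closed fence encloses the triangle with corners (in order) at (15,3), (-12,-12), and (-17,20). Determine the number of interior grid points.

The shoelace formula gives twice the area as |[15·(-12) − (-12)·3] + [(-12)·20 − (-17)·(-12)] + [(-17)·3 − 15·20]| = 939, so the area is 469.5.
The number of boundary lattice points is Σ gcd(|Δx|,|Δy|) = gcd(27,15) + gcd(5,32) + gcd(32,17) = 3+1+1 = 5.
Pick's theorem gives I = A − B/2 + 1 = 469.5 − 5/2 + 1 = 468.

468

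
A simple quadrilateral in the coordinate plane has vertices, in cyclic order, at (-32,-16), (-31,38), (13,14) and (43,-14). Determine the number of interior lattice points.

2277

By the shoelace formula, twice the signed area is |((-32)·38 − (-31)·(-16)) + ((-31)·14 − 13·38) + (13·(-14) − 43·14) + (43·(-16) − (-32)·(-14))| = 4560, so the area is 2280.
The number of boundary lattice points is Σ gcd(|Δx|,|Δy|) = gcd(1,54) + gcd(44,24) + gcd(30,28) + gcd(75,2) = 1+4+2+1 = 8.
Pick's theorem gives I = A − B/2 + 1 = 2280 − 8/2 + 1 = 2277.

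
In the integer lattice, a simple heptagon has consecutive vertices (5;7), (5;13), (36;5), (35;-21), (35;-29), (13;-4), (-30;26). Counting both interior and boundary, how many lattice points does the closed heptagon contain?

765

Using the shoelace formula, 2A = |(5·13 − 5·7) + (5·5 − 36·13) + (36·(-21) − 35·5) + (35·(-29) − 35·(-21)) + (35·(-4) − 13·(-29)) + (13·26 − (-30)·(-4)) + ((-30)·7 − 5·26)| = 1509, so the area is 754.5.
Summing gcd(|Δx|,|Δy|) over the edges gives the boundary count: gcd(0,6) + gcd(31,8) + gcd(1,26) + gcd(0,8) + gcd(22,25) + gcd(43,30) + gcd(35,19) = 6+1+1+8+1+1+1 = 19.
Pick's theorem gives I = A − B/2 + 1 = 754.5 − 19/2 + 1 = 746, so the closed region contains I + B = 746 + 19 = 765 lattice points.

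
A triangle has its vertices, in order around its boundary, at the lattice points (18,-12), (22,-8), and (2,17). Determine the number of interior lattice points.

By the shoelace formula, twice the signed area is |[18·(-8) − 22·(-12)] + [22·17 − 2·(-8)] + [2·(-12) − 18·17]| = 180, so the area is 90.
Summing gcd(|Δx|,|Δy|) over the edges gives the boundary count: gcd(4,4) + gcd(20,25) + gcd(16,29) = 4+5+1 = 10.
Pick's theorem gives I = A − B/2 + 1 = 90 − 10/2 + 1 = 86.

86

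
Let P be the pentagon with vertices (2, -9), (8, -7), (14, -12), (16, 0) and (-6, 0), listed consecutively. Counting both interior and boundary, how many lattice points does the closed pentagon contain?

Using the shoelace formula, 2A = |[2·(-7) − 8·(-9)] + [8·(-12) − 14·(-7)] + [14·0 − 16·(-12)] + [16·0 − (-6)·0] + [(-6)·(-9) − 2·0]| = 306, so the area is 153.
The number of boundary lattice points is Σ gcd(|Δx|,|Δy|) = gcd(6,2) + gcd(6,5) + gcd(2,12) + gcd(22,0) + gcd(8,9) = 2+1+2+22+1 = 28.
Pick's theorem gives I = A − B/2 + 1 = 153 − 28/2 + 1 = 140, so the closed region contains I + B = 140 + 28 = 168 lattice points.

168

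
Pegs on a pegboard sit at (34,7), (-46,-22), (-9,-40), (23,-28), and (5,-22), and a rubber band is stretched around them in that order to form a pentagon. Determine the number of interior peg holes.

1383

By the shoelace formula, twice the signed area is |[34·(-22) − (-46)·7] + [(-46)·(-40) − (-9)·(-22)] + [(-9)·(-28) − 23·(-40)] + [23·(-22) − 5·(-28)] + [5·7 − 34·(-22)]| = 2805, so the area is 2805/2.
Summing gcd(|Δx|,|Δy|) over the edges gives the boundary count: gcd(80,29) + gcd(37,18) + gcd(32,12) + gcd(18,6) + gcd(29,29) = 1+1+4+6+29 = 41.
By Pick's theorem A = I + B/2 − 1, so I = 2805/2 − 41/2 + 1 = 1383.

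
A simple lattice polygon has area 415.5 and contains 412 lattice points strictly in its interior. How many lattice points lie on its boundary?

Pick's theorem gives A = I + B/2 − 1, so B = 2(A − I + 1) = 2(415.5 − 412 + 1) = 9.

9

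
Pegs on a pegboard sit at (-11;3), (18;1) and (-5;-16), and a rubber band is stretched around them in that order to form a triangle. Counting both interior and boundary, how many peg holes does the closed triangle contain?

272

Using the shoelace formula, 2A = |[(-11)·1 − 18·3] + [18·(-16) − (-5)·1] + [(-5)·3 − (-11)·(-16)]| = 539, so the area is 269.5.
The number of boundary lattice points is Σ gcd(|Δx|,|Δy|) = gcd(29,2) + gcd(23,17) + gcd(6,19) = 1+1+1 = 3.
Pick's theorem gives I = A − B/2 + 1 = 269.5 − 3/2 + 1 = 269, so the closed region contains I + B = 269 + 3 = 272 lattice points.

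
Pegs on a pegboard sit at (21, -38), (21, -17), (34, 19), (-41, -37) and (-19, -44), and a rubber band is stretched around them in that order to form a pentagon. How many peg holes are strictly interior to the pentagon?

1831

Using the shoelace formula, 2A = |(21·(-17) − 21·(-38)) + (21·19 − 34·(-17)) + (34·(-37) − (-41)·19) + ((-41)·(-44) − (-19)·(-37)) + ((-19)·(-38) − 21·(-44))| = 3686, so the area is 1843.
Summing gcd(|Δx|,|Δy|) over the edges gives the boundary count: gcd(0,21) + gcd(13,36) + gcd(75,56) + gcd(22,7) + gcd(40,6) = 21+1+1+1+2 = 26.
By Pick's theorem A = I + B/2 − 1, so I = 1843 − 26/2 + 1 = 1831.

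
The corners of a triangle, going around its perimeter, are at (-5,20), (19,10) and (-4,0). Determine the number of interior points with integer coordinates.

234

By the shoelace formula, twice the signed area is |((-5)·10 − 19·20) + (19·0 − (-4)·10) + ((-4)·20 − (-5)·0)| = 470, so the area is 235.
The number of boundary lattice points is Σ gcd(|Δx|,|Δy|) = gcd(24,10) + gcd(23,10) + gcd(1,20) = 2+1+1 = 4.
By Pick's theorem A = I + B/2 − 1, so I = 235 − 4/2 + 1 = 234.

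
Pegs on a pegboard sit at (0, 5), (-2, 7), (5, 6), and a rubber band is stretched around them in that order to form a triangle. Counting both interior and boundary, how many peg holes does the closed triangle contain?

The shoelace formula gives twice the area as |[0·7 − (-2)·5] + [(-2)·6 − 5·7] + [5·5 − 0·6]| = 12, so the area is 6.
The number of boundary lattice points is Σ gcd(|Δx|,|Δy|) = gcd(2,2) + gcd(7,1) + gcd(5,1) = 2+1+1 = 4.
Pick's theorem gives I = A − B/2 + 1 = 6 − 4/2 + 1 = 5, so the closed region contains I + B = 5 + 4 = 9 lattice points.

9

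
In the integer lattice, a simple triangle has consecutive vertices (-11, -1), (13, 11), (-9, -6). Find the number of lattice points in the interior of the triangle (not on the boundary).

Using the shoelace formula, 2A = |[(-11)·11 − 13·(-1)] + [13·(-6) − (-9)·11] + [(-9)·(-1) − (-11)·(-6)]| = 144, so the area is 72.
Along each edge there are gcd(|Δx|,|Δy|)+1 lattice points, so counting each shared vertex once the boundary has gcd(24,12) + gcd(22,17) + gcd(2,5) = 12+1+1 = 14.
By Pick's theorem A = I + B/2 − 1, so I = 72 − 14/2 + 1 = 66.

66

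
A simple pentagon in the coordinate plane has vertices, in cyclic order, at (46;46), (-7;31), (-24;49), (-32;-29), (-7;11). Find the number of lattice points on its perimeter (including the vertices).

10

Summing gcd(|Δx|,|Δy|) over the edges gives the boundary count: gcd(53,15) + gcd(17,18) + gcd(8,78) + gcd(25,40) + gcd(53,35) = 1+1+2+5+1 = 10.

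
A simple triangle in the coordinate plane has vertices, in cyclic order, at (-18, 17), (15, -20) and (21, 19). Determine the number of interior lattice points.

The shoelace formula gives twice the area as |[(-18)·(-20) − 15·17] + [15·19 − 21·(-20)] + [21·17 − (-18)·19]| = 1509, so the area is 754.5.
The number of boundary lattice points is Σ gcd(|Δx|,|Δy|) = gcd(33,37) + gcd(6,39) + gcd(39,2) = 1+3+1 = 5.
By Pick's theorem A = I + B/2 − 1, so I = 754.5 − 5/2 + 1 = 753.

753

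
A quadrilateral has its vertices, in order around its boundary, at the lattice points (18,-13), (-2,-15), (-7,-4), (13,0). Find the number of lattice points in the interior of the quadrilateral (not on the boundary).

252

Using the shoelace formula, 2A = |[18·(-15) − (-2)·(-13)] + [(-2)·(-4) − (-7)·(-15)] + [(-7)·0 − 13·(-4)] + [13·(-13) − 18·0]| = 510, so the area is 255.
The number of boundary lattice points is Σ gcd(|Δx|,|Δy|) = gcd(20,2) + gcd(5,11) + gcd(20,4) + gcd(5,13) = 2+1+4+1 = 8.
Pick's theorem gives I = A − B/2 + 1 = 255 − 8/2 + 1 = 252.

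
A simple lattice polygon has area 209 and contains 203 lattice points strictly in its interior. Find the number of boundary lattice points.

14

Pick's theorem gives A = I + B/2 − 1, so B = 2(A − I + 1) = 2(209 − 203 + 1) = 14.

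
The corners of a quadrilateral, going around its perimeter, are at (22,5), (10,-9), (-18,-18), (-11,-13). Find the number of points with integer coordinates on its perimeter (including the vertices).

7

The number of boundary lattice points is Σ gcd(|Δx|,|Δy|) = gcd(12,14) + gcd(28,9) + gcd(7,5) + gcd(33,18) = 2+1+1+3 = 7.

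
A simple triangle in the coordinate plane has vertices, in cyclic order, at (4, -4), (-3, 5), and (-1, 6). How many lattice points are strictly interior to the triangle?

The shoelace formula gives twice the area as |[4·5 − (-3)·(-4)] + [(-3)·6 − (-1)·5] + [(-1)·(-4) − 4·6]| = 25, so the area is 12.5.
The number of boundary lattice points is Σ gcd(|Δx|,|Δy|) = gcd(7,9) + gcd(2,1) + gcd(5,10) = 1+1+5 = 7.
Pick's theorem gives I = A − B/2 + 1 = 12.5 − 7/2 + 1 = 10.

10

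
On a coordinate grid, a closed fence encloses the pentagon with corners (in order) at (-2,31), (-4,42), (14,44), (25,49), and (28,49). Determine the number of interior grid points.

Using the shoelace formula, 2A = |[(-2)·42 − (-4)·31] + [(-4)·44 − 14·42] + [14·49 − 25·44] + [25·49 − 28·49] + [28·31 − (-2)·49]| = 319, so the area is 319/2.
Along each edge there are gcd(|Δx|,|Δy|)+1 lattice points, so counting each shared vertex once the boundary has gcd(2,11) + gcd(18,2) + gcd(11,5) + gcd(3,0) + gcd(30,18) = 1+2+1+3+6 = 13.
Pick's theorem gives I = A − B/2 + 1 = 319/2 − 13/2 + 1 = 154.

154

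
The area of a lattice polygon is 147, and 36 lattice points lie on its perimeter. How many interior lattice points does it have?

From Pick's theorem, I = A − B/2 + 1 = 147 − 36/2 + 1 = 130.

130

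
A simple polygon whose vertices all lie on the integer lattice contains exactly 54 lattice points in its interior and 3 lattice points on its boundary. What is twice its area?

109

Pick's theorem states A = I + B/2 − 1, so A = 54 + 3/2 − 1 = 109/2.
Hence 2A = 109.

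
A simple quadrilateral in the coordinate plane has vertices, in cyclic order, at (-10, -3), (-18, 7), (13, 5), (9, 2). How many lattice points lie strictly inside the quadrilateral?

164

The shoelace formula gives twice the area as |((-10)·7 − (-18)·(-3)) + ((-18)·5 − 13·7) + (13·2 − 9·5) + (9·(-3) − (-10)·2)| = 331, so the area is 165.5.
Along each edge there are gcd(|Δx|,|Δy|)+1 lattice points, so counting each shared vertex once the boundary has gcd(8,10) + gcd(31,2) + gcd(4,3) + gcd(19,5) = 2+1+1+1 = 5.
Pick's theorem gives I = A − B/2 + 1 = 165.5 − 5/2 + 1 = 164.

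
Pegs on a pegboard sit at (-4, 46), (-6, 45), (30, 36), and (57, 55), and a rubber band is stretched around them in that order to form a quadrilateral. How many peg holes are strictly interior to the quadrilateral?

Using the shoelace formula, 2A = |[(-4)·45 − (-6)·46] + [(-6)·36 − 30·45] + [30·55 − 57·36] + [57·46 − (-4)·55]| = 970, so the area is 485.
Summing gcd(|Δx|,|Δy|) over the edges gives the boundary count: gcd(2,1) + gcd(36,9) + gcd(27,19) + gcd(61,9) = 1+9+1+1 = 12.
Pick's theorem gives I = A − B/2 + 1 = 485 − 12/2 + 1 = 480.

480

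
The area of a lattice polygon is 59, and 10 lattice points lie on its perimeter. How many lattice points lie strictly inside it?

Pick's theorem A = I + B/2 − 1 rearranges to I = A − B/2 + 1 = 59 − 10/2 + 1 = 55.

55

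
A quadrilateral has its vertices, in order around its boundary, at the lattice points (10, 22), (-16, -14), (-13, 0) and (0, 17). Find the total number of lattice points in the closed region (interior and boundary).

186

The shoelace formula gives twice the area as |[10·(-14) − (-16)·22] + [(-16)·0 − (-13)·(-14)] + [(-13)·17 − 0·0] + [0·22 − 10·17]| = 361, so the area is 361/2.
Summing gcd(|Δx|,|Δy|) over the edges gives the boundary count: gcd(26,36) + gcd(3,14) + gcd(13,17) + gcd(10,5) = 2+1+1+5 = 9.
Pick's theorem gives I = A − B/2 + 1 = 361/2 − 9/2 + 1 = 177, so the closed region contains I + B = 177 + 9 = 186 lattice points.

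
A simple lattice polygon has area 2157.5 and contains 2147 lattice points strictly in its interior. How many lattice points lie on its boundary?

Pick's theorem gives A = I + B/2 − 1, so B = 2(A − I + 1) = 2(2157.5 − 2147 + 1) = 23.

23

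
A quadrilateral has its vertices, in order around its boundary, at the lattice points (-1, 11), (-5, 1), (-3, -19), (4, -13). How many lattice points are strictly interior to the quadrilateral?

147

Using the shoelace formula, 2A = |[(-1)·1 − (-5)·11] + [(-5)·(-19) − (-3)·1] + [(-3)·(-13) − 4·(-19)] + [4·11 − (-1)·(-13)]| = 298, so the area is 149.
Along each edge there are gcd(|Δx|,|Δy|)+1 lattice points, so counting each shared vertex once the boundary has gcd(4,10) + gcd(2,20) + gcd(7,6) + gcd(5,24) = 2+2+1+1 = 6.
By Pick's theorem A = I + B/2 − 1, so I = 149 − 6/2 + 1 = 147.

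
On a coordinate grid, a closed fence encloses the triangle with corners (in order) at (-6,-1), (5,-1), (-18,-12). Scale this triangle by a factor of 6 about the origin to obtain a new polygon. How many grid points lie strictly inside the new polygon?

2140

By the shoelace formula, twice the signed area is |[(-6)·(-1) − 5·(-1)] + [5·(-12) − (-18)·(-1)] + [(-18)·(-1) − (-6)·(-12)]| = 121, so the area is 60.5.
The number of boundary lattice points is Σ gcd(|Δx|,|Δy|) = gcd(11,0) + gcd(23,11) + gcd(12,11) = 11+1+1 = 13.
Scaling by 6 multiplies the area by 6² = 36 (so the new area is 2178) and multiplies the boundary lattice-point count by 6, giving 78.
By Pick's theorem, the interior count of the dilated polygon is 2178 − 78/2 + 1 = 2140.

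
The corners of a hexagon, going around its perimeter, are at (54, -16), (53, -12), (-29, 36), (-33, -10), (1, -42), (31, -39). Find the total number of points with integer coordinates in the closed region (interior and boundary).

The shoelace formula gives twice the area as |(54·(-12) − 53·(-16)) + (53·36 − (-29)·(-12)) + ((-29)·(-10) − (-33)·36) + ((-33)·(-42) − 1·(-10)) + (1·(-39) − 31·(-42)) + (31·(-16) − 54·(-39))| = 7507, so the area is 7507/2.
The number of boundary lattice points is Σ gcd(|Δx|,|Δy|) = gcd(1,4) + gcd(82,48) + gcd(4,46) + gcd(34,32) + gcd(30,3) + gcd(23,23) = 1+2+2+2+3+23 = 33.
Pick's theorem gives I = A − B/2 + 1 = 7507/2 − 33/2 + 1 = 3738, so the closed region contains I + B = 3738 + 33 = 3771 lattice points.

3771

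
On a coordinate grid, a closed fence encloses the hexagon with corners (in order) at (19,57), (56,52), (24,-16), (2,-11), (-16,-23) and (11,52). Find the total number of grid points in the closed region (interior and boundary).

2880

The shoelace formula gives twice the area as |[19·52 − 56·57] + [56·(-16) − 24·52] + [24·(-11) − 2·(-16)] + [2·(-23) − (-16)·(-11)] + [(-16)·52 − 11·(-23)] + [11·57 − 19·52]| = 5742, so the area is 2871.
Summing gcd(|Δx|,|Δy|) over the edges gives the boundary count: gcd(37,5) + gcd(32,68) + gcd(22,5) + gcd(18,12) + gcd(27,75) + gcd(8,5) = 1+4+1+6+3+1 = 16.
Pick's theorem gives I = A − B/2 + 1 = 2871 − 16/2 + 1 = 2864, so the closed region contains I + B = 2864 + 16 = 2880 lattice points.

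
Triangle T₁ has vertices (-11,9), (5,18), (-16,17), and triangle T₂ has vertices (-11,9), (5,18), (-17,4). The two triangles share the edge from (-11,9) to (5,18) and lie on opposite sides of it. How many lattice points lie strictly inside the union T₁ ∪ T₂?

The union is the simple quadrilateral with vertices (-11,9), (-16,17), (5,18), (-17,4) in order.
Using the shoelace formula, 2A = |[(-11)·17 − (-16)·9] + [(-16)·18 − 5·17] + [5·4 − (-17)·18] + [(-17)·9 − (-11)·4]| = 199, so the area is 199/2.
Summing gcd(|Δx|,|Δy|) over the edges gives the boundary count: gcd(5,8) + gcd(21,1) + gcd(22,14) + gcd(6,5) = 1+1+2+1 = 5.
By Pick's theorem I = A − B/2 + 1 = 199/2 − 5/2 + 1 = 98.

98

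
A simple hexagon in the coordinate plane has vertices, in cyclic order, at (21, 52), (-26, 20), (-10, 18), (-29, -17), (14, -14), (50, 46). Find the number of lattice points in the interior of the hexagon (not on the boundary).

The shoelace formula gives twice the area as |[21·20 − (-26)·52] + [(-26)·18 − (-10)·20] + [(-10)·(-17) − (-29)·18] + [(-29)·(-14) − 14·(-17)] + [14·46 − 50·(-14)] + [50·52 − 21·46]| = 5818, so the area is 2909.
The number of boundary lattice points is Σ gcd(|Δx|,|Δy|) = gcd(47,32) + gcd(16,2) + gcd(19,35) + gcd(43,3) + gcd(36,60) + gcd(29,6) = 1+2+1+1+12+1 = 18.
Pick's theorem gives I = A − B/2 + 1 = 2909 − 18/2 + 1 = 2901.

2901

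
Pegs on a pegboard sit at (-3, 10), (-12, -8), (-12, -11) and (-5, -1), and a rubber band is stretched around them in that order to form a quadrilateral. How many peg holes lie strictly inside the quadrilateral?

36

The shoelace formula gives twice the area as |[(-3)·(-8) − (-12)·10] + [(-12)·(-11) − (-12)·(-8)] + [(-12)·(-1) − (-5)·(-11)] + [(-5)·10 − (-3)·(-1)]| = 84, so the area is 42.
The number of boundary lattice points is Σ gcd(|Δx|,|Δy|) = gcd(9,18) + gcd(0,3) + gcd(7,10) + gcd(2,11) = 9+3+1+1 = 14.
Pick's theorem gives I = A − B/2 + 1 = 42 − 14/2 + 1 = 36.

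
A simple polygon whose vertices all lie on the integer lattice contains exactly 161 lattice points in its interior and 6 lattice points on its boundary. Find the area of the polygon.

Pick's theorem states A = I + B/2 − 1, so A = 161 + 6/2 − 1 = 163.

163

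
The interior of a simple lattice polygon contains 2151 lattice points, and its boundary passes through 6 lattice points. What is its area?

By Pick's theorem, A = I + B/2 − 1 = 2151 + 6/2 − 1 = 2153.

2153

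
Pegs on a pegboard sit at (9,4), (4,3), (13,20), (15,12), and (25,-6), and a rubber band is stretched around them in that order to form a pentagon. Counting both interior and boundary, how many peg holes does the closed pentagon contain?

By the shoelace formula, twice the signed area is |[9·3 − 4·4] + [4·20 − 13·3] + [13·12 − 15·20] + [15·(-6) − 25·12] + [25·4 − 9·(-6)]| = 328, so the area is 164.
Summing gcd(|Δx|,|Δy|) over the edges gives the boundary count: gcd(5,1) + gcd(9,17) + gcd(2,8) + gcd(10,18) + gcd(16,10) = 1+1+2+2+2 = 8.
Pick's theorem gives I = A − B/2 + 1 = 164 − 8/2 + 1 = 161, so the closed region contains I + B = 161 + 8 = 169 lattice points.

169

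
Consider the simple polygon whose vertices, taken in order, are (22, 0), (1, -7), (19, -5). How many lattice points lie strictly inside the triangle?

38

The shoelace formula gives twice the area as |[22·(-7) − 1·0] + [1·(-5) − 19·(-7)] + [19·0 − 22·(-5)]| = 84, so the area is 42.
Summing gcd(|Δx|,|Δy|) over the edges gives the boundary count: gcd(21,7) + gcd(18,2) + gcd(3,5) = 7+2+1 = 10.
By Pick's theorem A = I + B/2 − 1, so I = 42 − 10/2 + 1 = 38.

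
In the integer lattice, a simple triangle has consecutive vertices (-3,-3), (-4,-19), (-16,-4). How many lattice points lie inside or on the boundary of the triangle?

107

By the shoelace formula, twice the signed area is |[(-3)·(-19) − (-4)·(-3)] + [(-4)·(-4) − (-16)·(-19)] + [(-16)·(-3) − (-3)·(-4)]| = 207, so the area is 103.5.
Along each edge there are gcd(|Δx|,|Δy|)+1 lattice points, so counting each shared vertex once the boundary has gcd(1,16) + gcd(12,15) + gcd(13,1) = 1+3+1 = 5.
Pick's theorem gives I = A − B/2 + 1 = 103.5 − 5/2 + 1 = 102, so the closed region contains I + B = 102 + 5 = 107 lattice points.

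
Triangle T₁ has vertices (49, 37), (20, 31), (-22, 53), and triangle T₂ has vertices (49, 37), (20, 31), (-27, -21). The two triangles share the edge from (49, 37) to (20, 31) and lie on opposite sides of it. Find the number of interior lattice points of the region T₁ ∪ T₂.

The union is the simple quadrilateral with vertices (49, 37), (-22, 53), (20, 31), (-27, -21) in order.
Using the shoelace formula, 2A = |[49·53 − (-22)·37] + [(-22)·31 − 20·53] + [20·(-21) − (-27)·31] + [(-27)·37 − 49·(-21)]| = 2116, so the area is 1058.
Along each edge there are gcd(|Δx|,|Δy|)+1 lattice points, so counting each shared vertex once the boundary has gcd(71,16) + gcd(42,22) + gcd(47,52) + gcd(76,58) = 1+2+1+2 = 6.
By Pick's theorem I = A − B/2 + 1 = 1058 − 6/2 + 1 = 1056.

1056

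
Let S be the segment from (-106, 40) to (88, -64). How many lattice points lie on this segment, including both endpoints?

The number of lattice points on a segment between lattice points is gcd(|Δx|,|Δy|) + 1 = gcd(194,104) + 1 = 2 + 1 = 3.

3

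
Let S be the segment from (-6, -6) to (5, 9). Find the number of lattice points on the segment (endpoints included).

2

The number of lattice points on a segment between lattice points is gcd(|Δx|,|Δy|) + 1 = gcd(11,15) + 1 = 1 + 1 = 2.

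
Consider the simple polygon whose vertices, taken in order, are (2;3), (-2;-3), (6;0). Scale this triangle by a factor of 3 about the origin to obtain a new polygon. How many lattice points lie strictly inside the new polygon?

By the shoelace formula, twice the signed area is |[2·(-3) − (-2)·3] + [(-2)·0 − 6·(-3)] + [6·3 − 2·0]| = 36, so the area is 18.
Along each edge there are gcd(|Δx|,|Δy|)+1 lattice points, so counting each shared vertex once the boundary has gcd(4,6) + gcd(8,3) + gcd(4,3) = 2+1+1 = 4.
Scaling by 3 multiplies the area by 3² = 9 (so the new area is 162) and multiplies the boundary lattice-point count by 3, giving 12.
By Pick's theorem, the interior count of the dilated polygon is 162 − 12/2 + 1 = 157.

157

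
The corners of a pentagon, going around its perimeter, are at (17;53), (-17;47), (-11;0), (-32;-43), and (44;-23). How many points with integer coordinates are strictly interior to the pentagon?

4017

Using the shoelace formula, 2A = |(17·47 − (-17)·53) + ((-17)·0 − (-11)·47) + ((-11)·(-43) − (-32)·0) + ((-32)·(-23) − 44·(-43)) + (44·53 − 17·(-23))| = 8041, so the area is 4020.5.
The number of boundary lattice points is Σ gcd(|Δx|,|Δy|) = gcd(34,6) + gcd(6,47) + gcd(21,43) + gcd(76,20) + gcd(27,76) = 2+1+1+4+1 = 9.
By Pick's theorem A = I + B/2 − 1, so I = 4020.5 − 9/2 + 1 = 4017.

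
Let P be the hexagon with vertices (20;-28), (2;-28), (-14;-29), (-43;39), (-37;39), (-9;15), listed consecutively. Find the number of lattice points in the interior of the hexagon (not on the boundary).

1602

The shoelace formula gives twice the area as |(20·(-28) − 2·(-28)) + (2·(-29) − (-14)·(-28)) + ((-14)·39 − (-43)·(-29)) + ((-43)·39 − (-37)·39) + ((-37)·15 − (-9)·39) + ((-9)·(-28) − 20·15)| = 3233, so the area is 1616.5.
Summing gcd(|Δx|,|Δy|) over the edges gives the boundary count: gcd(18,0) + gcd(16,1) + gcd(29,68) + gcd(6,0) + gcd(28,24) + gcd(29,43) = 18+1+1+6+4+1 = 31.
Pick's theorem gives I = A − B/2 + 1 = 1616.5 − 31/2 + 1 = 1602.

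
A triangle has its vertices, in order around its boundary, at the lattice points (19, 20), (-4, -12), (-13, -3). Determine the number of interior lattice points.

243

By the shoelace formula, twice the signed area is |(19·(-12) − (-4)·20) + ((-4)·(-3) − (-13)·(-12)) + ((-13)·20 − 19·(-3))| = 495, so the area is 247.5.
Along each edge there are gcd(|Δx|,|Δy|)+1 lattice points, so counting each shared vertex once the boundary has gcd(23,32) + gcd(9,9) + gcd(32,23) = 1+9+1 = 11.
Pick's theorem gives I = A − B/2 + 1 = 247.5 − 11/2 + 1 = 243.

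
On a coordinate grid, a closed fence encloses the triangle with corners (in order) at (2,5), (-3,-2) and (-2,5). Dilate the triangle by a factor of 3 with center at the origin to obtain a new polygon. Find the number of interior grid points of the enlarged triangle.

118

Using the shoelace formula, 2A = |[2·(-2) − (-3)·5] + [(-3)·5 − (-2)·(-2)] + [(-2)·5 − 2·5]| = 28, so the area is 14.
Summing gcd(|Δx|,|Δy|) over the edges gives the boundary count: gcd(5,7) + gcd(1,7) + gcd(4,0) = 1+1+4 = 6.
Scaling by 3 multiplies the area by 3² = 9 (so the new area is 126) and multiplies the boundary lattice-point count by 3, giving 18.
By Pick's theorem, the interior count of the dilated polygon is 126 − 18/2 + 1 = 118.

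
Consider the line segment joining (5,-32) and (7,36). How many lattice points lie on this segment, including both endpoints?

3

The number of lattice points on a segment between lattice points is gcd(|Δx|,|Δy|) + 1 = gcd(2,68) + 1 = 2 + 1 = 3.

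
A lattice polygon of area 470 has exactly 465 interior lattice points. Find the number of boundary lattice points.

Pick's theorem gives A = I + B/2 − 1, so B = 2(A − I + 1) = 2(470 − 465 + 1) = 12.

12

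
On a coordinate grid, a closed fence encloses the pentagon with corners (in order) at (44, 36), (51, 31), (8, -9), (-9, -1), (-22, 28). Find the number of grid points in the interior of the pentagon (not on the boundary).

1781

Using the shoelace formula, 2A = |(44·31 − 51·36) + (51·(-9) − 8·31) + (8·(-1) − (-9)·(-9)) + ((-9)·28 − (-22)·(-1)) + ((-22)·36 − 44·28)| = 3566, so the area is 1783.
Summing gcd(|Δx|,|Δy|) over the edges gives the boundary count: gcd(7,5) + gcd(43,40) + gcd(17,8) + gcd(13,29) + gcd(66,8) = 1+1+1+1+2 = 6.
Pick's theorem gives I = A − B/2 + 1 = 1783 − 6/2 + 1 = 1781.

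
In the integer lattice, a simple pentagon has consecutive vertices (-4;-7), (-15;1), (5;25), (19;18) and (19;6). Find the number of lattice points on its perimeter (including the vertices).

Summing gcd(|Δx|,|Δy|) over the edges gives the boundary count: gcd(11,8) + gcd(20,24) + gcd(14,7) + gcd(0,12) + gcd(23,13) = 1+4+7+12+1 = 25.

25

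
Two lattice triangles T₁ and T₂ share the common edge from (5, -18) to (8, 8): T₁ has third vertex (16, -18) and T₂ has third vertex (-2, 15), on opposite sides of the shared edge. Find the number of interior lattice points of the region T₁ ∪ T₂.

The union is the simple quadrilateral with vertices (5, -18), (16, -18), (8, 8), (-2, 15) in order.
Using the shoelace formula, 2A = |[5·(-18) − 16·(-18)] + [16·8 − 8·(-18)] + [8·15 − (-2)·8] + [(-2)·(-18) − 5·15]| = 567, so the area is 283.5.
Along each edge there are gcd(|Δx|,|Δy|)+1 lattice points, so counting each shared vertex once the boundary has gcd(11,0) + gcd(8,26) + gcd(10,7) + gcd(7,33) = 11+2+1+1 = 15.
By Pick's theorem I = A − B/2 + 1 = 283.5 − 15/2 + 1 = 277.

277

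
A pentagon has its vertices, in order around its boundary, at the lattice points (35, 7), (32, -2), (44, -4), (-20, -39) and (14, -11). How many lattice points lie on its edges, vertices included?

Along each edge there are gcd(|Δx|,|Δy|)+1 lattice points, so counting each shared vertex once the boundary has gcd(3,9) + gcd(12,2) + gcd(64,35) + gcd(34,28) + gcd(21,18) = 3+2+1+2+3 = 11.

11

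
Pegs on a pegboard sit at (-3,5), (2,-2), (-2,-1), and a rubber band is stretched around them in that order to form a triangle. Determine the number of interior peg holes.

11

By the shoelace formula, twice the signed area is |[(-3)·(-2) − 2·5] + [2·(-1) − (-2)·(-2)] + [(-2)·5 − (-3)·(-1)]| = 23, so the area is 23/2.
Summing gcd(|Δx|,|Δy|) over the edges gives the boundary count: gcd(5,7) + gcd(4,1) + gcd(1,6) = 1+1+1 = 3.
Pick's theorem gives I = A − B/2 + 1 = 23/2 − 3/2 + 1 = 11.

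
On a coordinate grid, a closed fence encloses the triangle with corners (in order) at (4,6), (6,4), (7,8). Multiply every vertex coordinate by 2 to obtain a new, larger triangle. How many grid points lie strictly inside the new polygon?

17

The shoelace formula gives twice the area as |(4·4 − 6·6) + (6·8 − 7·4) + (7·6 − 4·8)| = 10, so the area is 5.
The number of boundary lattice points is Σ gcd(|Δx|,|Δy|) = gcd(2,2) + gcd(1,4) + gcd(3,2) = 2+1+1 = 4.
Scaling by 2 multiplies the area by 2² = 4 (so the new area is 20) and multiplies the boundary lattice-point count by 2, giving 8.
By Pick's theorem, the interior count of the dilated polygon is 20 − 8/2 + 1 = 17.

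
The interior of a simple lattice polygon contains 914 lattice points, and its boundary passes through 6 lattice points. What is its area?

916

Pick's theorem states A = I + B/2 − 1, so A = 914 + 6/2 − 1 = 916.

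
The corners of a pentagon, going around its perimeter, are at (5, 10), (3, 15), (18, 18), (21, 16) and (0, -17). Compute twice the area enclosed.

Using the shoelace formula, 2A = |(5·15 − 3·10) + (3·18 − 18·15) + (18·16 − 21·18) + (21·(-17) − 0·16) + (0·10 − 5·(-17))| = 533, so the area is 266.5.

533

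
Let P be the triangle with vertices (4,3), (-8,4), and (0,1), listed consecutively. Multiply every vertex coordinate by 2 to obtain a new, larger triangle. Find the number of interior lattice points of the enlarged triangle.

The shoelace formula gives twice the area as |[4·4 − (-8)·3] + [(-8)·1 − 0·4] + [0·3 − 4·1]| = 28, so the area is 14.
The number of boundary lattice points is Σ gcd(|Δx|,|Δy|) = gcd(12,1) + gcd(8,3) + gcd(4,2) = 1+1+2 = 4.
Scaling by 2 multiplies the area by 2² = 4 (so the new area is 56) and multiplies the boundary lattice-point count by 2, giving 8.
By Pick's theorem, the interior count of the dilated polygon is 56 − 8/2 + 1 = 53.

53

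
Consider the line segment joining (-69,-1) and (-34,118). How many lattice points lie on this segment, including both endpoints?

The number of lattice points on a segment between lattice points is gcd(|Δx|,|Δy|) + 1 = gcd(35,119) + 1 = 7 + 1 = 8.

8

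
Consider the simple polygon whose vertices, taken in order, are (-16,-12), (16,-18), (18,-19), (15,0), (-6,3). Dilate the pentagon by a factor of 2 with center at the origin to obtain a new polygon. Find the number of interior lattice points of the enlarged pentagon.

1889

By the shoelace formula, twice the signed area is |[(-16)·(-18) − 16·(-12)] + [16·(-19) − 18·(-18)] + [18·0 − 15·(-19)] + [15·3 − (-6)·0] + [(-6)·(-12) − (-16)·3]| = 950, so the area is 475.
Summing gcd(|Δx|,|Δy|) over the edges gives the boundary count: gcd(32,6) + gcd(2,1) + gcd(3,19) + gcd(21,3) + gcd(10,15) = 2+1+1+3+5 = 12.
Scaling by 2 multiplies the area by 2² = 4 (so the new area is 1900) and multiplies the boundary lattice-point count by 2, giving 24.
By Pick's theorem, the interior count of the dilated polygon is 1900 − 24/2 + 1 = 1889.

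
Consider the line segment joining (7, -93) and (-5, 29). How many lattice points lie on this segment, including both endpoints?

3

The number of lattice points on a segment between lattice points is gcd(|Δx|,|Δy|) + 1 = gcd(12,122) + 1 = 2 + 1 = 3.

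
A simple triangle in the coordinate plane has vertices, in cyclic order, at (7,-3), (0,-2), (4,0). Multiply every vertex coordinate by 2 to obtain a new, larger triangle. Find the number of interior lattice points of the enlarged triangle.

The shoelace formula gives twice the area as |(7·(-2) − 0·(-3)) + (0·0 − 4·(-2)) + (4·(-3) − 7·0)| = 18, so the area is 9.
Along each edge there are gcd(|Δx|,|Δy|)+1 lattice points, so counting each shared vertex once the boundary has gcd(7,1) + gcd(4,2) + gcd(3,3) = 1+2+3 = 6.
Scaling by 2 multiplies the area by 2² = 4 (so the new area is 36) and multiplies the boundary lattice-point count by 2, giving 12.
By Pick's theorem, the interior count of the dilated polygon is 36 − 12/2 + 1 = 31.

31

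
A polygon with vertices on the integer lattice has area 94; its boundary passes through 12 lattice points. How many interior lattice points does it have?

From Pick's theorem, I = A − B/2 + 1 = 94 − 12/2 + 1 = 89.

89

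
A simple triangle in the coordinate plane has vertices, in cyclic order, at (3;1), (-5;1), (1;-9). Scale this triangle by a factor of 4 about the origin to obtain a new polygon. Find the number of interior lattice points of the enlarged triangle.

By the shoelace formula, twice the signed area is |[3·1 − (-5)·1] + [(-5)·(-9) − 1·1] + [1·1 − 3·(-9)]| = 80, so the area is 40.
Along each edge there are gcd(|Δx|,|Δy|)+1 lattice points, so counting each shared vertex once the boundary has gcd(8,0) + gcd(6,10) + gcd(2,10) = 8+2+2 = 12.
Scaling by 4 multiplies the area by 4² = 16 (so the new area is 640) and multiplies the boundary lattice-point count by 4, giving 48.
By Pick's theorem, the interior count of the dilated polygon is 640 − 48/2 + 1 = 617.

617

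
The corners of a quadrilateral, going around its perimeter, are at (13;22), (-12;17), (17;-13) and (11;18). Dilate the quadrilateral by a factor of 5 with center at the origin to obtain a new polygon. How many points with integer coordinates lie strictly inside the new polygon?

Using the shoelace formula, 2A = |[13·17 − (-12)·22] + [(-12)·(-13) − 17·17] + [17·18 − 11·(-13)] + [11·22 − 13·18]| = 809, so the area is 809/2.
Along each edge there are gcd(|Δx|,|Δy|)+1 lattice points, so counting each shared vertex once the boundary has gcd(25,5) + gcd(29,30) + gcd(6,31) + gcd(2,4) = 5+1+1+2 = 9.
Scaling by 5 multiplies the area by 5² = 25 (so the new area is 10112.5) and multiplies the boundary lattice-point count by 5, giving 45.
By Pick's theorem, the interior count of the dilated polygon is 10112.5 − 45/2 + 1 = 10091.

10091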